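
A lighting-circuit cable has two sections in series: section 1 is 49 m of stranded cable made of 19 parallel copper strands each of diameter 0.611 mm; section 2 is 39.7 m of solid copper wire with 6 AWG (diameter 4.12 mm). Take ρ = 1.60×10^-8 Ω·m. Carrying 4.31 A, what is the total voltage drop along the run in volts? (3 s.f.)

0.812 V

Section 1: A_strand = π(3.0550e-04)² = 2.932e-07 m²; R₁ = ρL/(N·A_s) = (1.60×10^-8)(49)/(19×2.932e-07) = 0.1407 Ω
Section 2: A = π(4.12/2 mm)² = π(2.0600e-03 m)² = 1.333e-05 m²
R₂ = (1.60×10^-8)(39.7)/(1.333e-05) = 0.04765 Ω
R = R₁ + R₂ = 0.1884 Ω
V = IR = 4.31 × 0.1884 = 0.812 V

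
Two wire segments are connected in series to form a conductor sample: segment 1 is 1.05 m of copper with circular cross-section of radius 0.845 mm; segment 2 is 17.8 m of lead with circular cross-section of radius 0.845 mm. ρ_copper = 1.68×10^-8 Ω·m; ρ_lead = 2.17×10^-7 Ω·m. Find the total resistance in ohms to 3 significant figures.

Segment 1: A = πr² = π(8.4500e-04 m)² = 2.243e-06 m²
R₁ = ρL/A = (1.68×10^-8)(1.05)/(2.243e-06) = 0.007864 Ω
R₂ = (2.17×10^-7)(17.8)/(2.243e-06) = 1.722 Ω
R = R₁ + R₂ = 1.73 Ω

1.73 Ω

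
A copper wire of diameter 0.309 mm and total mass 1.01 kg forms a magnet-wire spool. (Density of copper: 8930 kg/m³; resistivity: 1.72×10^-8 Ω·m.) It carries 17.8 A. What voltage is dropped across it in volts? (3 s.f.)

6160 V

A = π(d/2)² = π(1.5450e-04 m)² = 7.4991e-08 m²
L = m/(density·A) = 1.01/(8930×7.4991e-08) = 1508 m
R = ρL/A = (1.72×10^-8)(1508)/(7.4991e-08) = 345.9 Ω
V = IR = 17.8 × 345.9 = 6160 V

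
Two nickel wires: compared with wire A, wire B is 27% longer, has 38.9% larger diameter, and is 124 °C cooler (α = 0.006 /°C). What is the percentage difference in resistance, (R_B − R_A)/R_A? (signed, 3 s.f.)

-83.1%

R ∝ ρL/d² with ρ ∝ (1+αΔT), so R_B/R_A = (1 + 27/100) × (1 + 38.9/100)⁻² × (1 − 0.006×124)
= 1.27 × 0.5183 × 0.256 = 0.1685
(R_B − R_A)/R_A = 0.1685 − 1 = -83.1%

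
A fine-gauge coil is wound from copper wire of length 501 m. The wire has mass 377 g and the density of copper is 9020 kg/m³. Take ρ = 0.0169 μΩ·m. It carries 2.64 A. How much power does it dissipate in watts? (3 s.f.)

707 W

ρ = 0.0169 μΩ·m = 1.69×10^-8 Ω·m
A = m/(density·L) = 0.377/(9020×501) = 8.3425e-08 m²
R = ρL/A = (1.69×10^-8)(501)/(8.3425e-08) = 101.5 Ω
P = I²R = (2.64)² × 101.5 = 707 W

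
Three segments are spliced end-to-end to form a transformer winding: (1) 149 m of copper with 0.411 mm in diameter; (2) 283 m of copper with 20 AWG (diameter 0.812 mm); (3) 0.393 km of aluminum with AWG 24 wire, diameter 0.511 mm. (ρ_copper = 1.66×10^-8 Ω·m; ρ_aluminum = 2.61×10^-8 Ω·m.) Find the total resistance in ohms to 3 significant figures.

Seg 1: A = π(d/2)² = π(2.0550e-04 m)² = 1.327e-07 m²
R_1 = (1.66×10^-8)(149)/(1.327e-07) = 18.64 Ω
Seg 2: A = π(0.812/2 mm)² = π(4.0600e-04 m)² = 5.178e-07 m²
R_2 = (1.66×10^-8)(283)/(5.178e-07) = 9.072 Ω
Seg 3: A = π(0.511/2 mm)² = π(2.5550e-04 m)² = 2.051e-07 m²
R_3 = (2.61×10^-8)(393)/(2.051e-07) = 50.02 Ω
R_total = R_1 + R_2 + R_3 = 77.7 Ω

77.7 Ω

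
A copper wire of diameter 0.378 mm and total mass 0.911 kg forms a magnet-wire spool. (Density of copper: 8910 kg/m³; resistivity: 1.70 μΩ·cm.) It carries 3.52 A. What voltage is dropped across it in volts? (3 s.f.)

ρ = 1.70 μΩ·cm = 1.70×10^-8 Ω·m
A = π(d/2)² = π(1.8900e-04 m)² = 1.1222e-07 m²
L = m/(density·A) = 0.911/(8910×1.1222e-07) = 911.1 m
R = ρL/A = (1.70×10^-8)(911.1)/(1.1222e-07) = 138 Ω
V = IR = 3.52 × 138 = 486 V

486 V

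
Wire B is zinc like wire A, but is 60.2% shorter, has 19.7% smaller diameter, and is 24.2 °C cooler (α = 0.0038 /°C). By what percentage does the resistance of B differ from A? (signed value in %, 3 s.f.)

R ∝ ρL/d² with ρ ∝ (1+αΔT), so R_B/R_A = (1 − 60.2/100) × (1 − 19.7/100)⁻² × (1 − 0.0038×24.2)
= 0.398 × 1.551 × 0.908 = 0.5605
(R_B − R_A)/R_A = 0.5605 − 1 = -44.0%

-44.0%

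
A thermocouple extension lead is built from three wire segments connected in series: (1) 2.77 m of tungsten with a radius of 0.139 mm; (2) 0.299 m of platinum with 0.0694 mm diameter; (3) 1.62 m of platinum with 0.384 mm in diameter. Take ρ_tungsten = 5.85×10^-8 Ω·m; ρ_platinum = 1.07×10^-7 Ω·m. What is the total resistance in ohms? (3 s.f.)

Seg 1: A = πr² = π(1.3900e-04 m)² = 6.070e-08 m²
R_1 = (5.85×10^-8)(2.77)/(6.070e-08) = 2.67 Ω
Seg 2: A = π(d/2)² = π(3.4700e-05 m)² = 3.783e-09 m²
R_2 = (1.07×10^-7)(0.299)/(3.783e-09) = 8.458 Ω
Seg 3: A = π(d/2)² = π(1.9200e-04 m)² = 1.158e-07 m²
R_3 = (1.07×10^-7)(1.62)/(1.158e-07) = 1.497 Ω
R_total = R_1 + R_2 + R_3 = 12.6 Ω

12.6 Ω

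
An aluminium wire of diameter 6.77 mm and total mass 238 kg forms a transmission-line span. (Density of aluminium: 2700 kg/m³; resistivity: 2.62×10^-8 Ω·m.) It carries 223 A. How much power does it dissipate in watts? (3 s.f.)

88600 W

A = π(d/2)² = π(3.3850e-03 m)² = 3.5997e-05 m²
L = m/(density·A) = 238/(2700×3.5997e-05) = 2449 m
R = ρL/A = (2.62×10^-8)(2449)/(3.5997e-05) = 1.782 Ω
P = I²R = (223)² × 1.782 = 88600 W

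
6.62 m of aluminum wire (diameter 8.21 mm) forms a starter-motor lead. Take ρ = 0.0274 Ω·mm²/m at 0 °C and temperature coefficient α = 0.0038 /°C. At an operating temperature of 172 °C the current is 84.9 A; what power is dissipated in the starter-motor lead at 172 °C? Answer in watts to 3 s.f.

40.8 W

ρ = 0.0274 Ω·mm²/m = 2.74×10^-8 Ω·m
A = π(d/2)² = π(4.1050e-03 m)² = 5.294e-05 m²
R₍0₎ = ρL/A = (2.74×10^-8)(6.62)/(5.294e-05) = 0.003426 Ω
R₍172₎ = R₍0₎(1 + αΔT) = 0.003426 × (1 + 0.0038×172) = 0.005666 Ω
P = I²R = (84.9)² × 0.005666 = 40.8 W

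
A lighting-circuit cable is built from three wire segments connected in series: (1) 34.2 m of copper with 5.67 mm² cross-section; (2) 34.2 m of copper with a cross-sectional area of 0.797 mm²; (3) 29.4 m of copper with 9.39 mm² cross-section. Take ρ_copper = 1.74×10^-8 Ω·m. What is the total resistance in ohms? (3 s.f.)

Seg 1: A = 5.67 mm² = 5.670e-06 m²
R_1 = (1.74×10^-8)(34.2)/(5.670e-06) = 0.105 Ω
Seg 2: A = 0.797 mm² = 7.970e-07 m²
R_2 = (1.74×10^-8)(34.2)/(7.970e-07) = 0.7466 Ω
Seg 3: A = 9.39 mm² = 9.390e-06 m²
R_3 = (1.74×10^-8)(29.4)/(9.390e-06) = 0.05448 Ω
R_total = R_1 + R_2 + R_3 = 0.906 Ω

0.906 Ω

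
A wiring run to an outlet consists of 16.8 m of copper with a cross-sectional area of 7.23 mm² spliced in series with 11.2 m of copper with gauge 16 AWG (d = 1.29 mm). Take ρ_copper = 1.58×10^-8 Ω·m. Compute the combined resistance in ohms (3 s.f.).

Segment 1: A = 7.23 mm² = 7.230e-06 m²
R₁ = ρL/A = (1.58×10^-8)(16.8)/(7.230e-06) = 0.03671 Ω
Segment 2: A = π(1.29/2 mm)² = π(6.4500e-04 m)² = 1.307e-06 m²
R₂ = (1.58×10^-8)(11.2)/(1.307e-06) = 0.1354 Ω
R = R₁ + R₂ = 0.172 Ω

0.172 Ω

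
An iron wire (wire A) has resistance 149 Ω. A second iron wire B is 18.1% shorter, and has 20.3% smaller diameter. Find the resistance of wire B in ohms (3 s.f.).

R ∝ L/d², so R_B/R_A = (1 − 18.1/100) × (1 − 20.3/100)⁻²
= 0.819 × 1.574 = 1.289
R_B = 1.289 × 149 = 192 Ω

192 Ω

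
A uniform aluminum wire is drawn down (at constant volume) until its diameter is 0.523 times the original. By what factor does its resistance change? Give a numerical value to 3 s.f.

13.4

Volume constant ⇒ L' = L/r² with r = 0.523. R' = ρL'/A' = ρ(L/r²)/(πr²d₀²/4) = R/r⁴.
Factor = 13.4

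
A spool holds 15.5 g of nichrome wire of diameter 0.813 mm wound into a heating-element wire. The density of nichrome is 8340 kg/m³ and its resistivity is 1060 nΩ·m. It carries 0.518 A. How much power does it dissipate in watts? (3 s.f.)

ρ = 1060 nΩ·m = 1.06×10^-6 Ω·m
A = π(d/2)² = π(4.0650e-04 m)² = 5.1912e-07 m²
L = m/(density·A) = 0.0155/(8340×5.1912e-07) = 3.58 m
R = ρL/A = (1.06×10^-6)(3.58)/(5.1912e-07) = 7.31 Ω
P = I²R = (0.518)² × 7.31 = 1.96 W

1.96 W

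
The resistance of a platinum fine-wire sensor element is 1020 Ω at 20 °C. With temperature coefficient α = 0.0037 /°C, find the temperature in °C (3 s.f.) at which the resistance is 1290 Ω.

R = R₀(1 + α(T − T₀)) ⇒ T = T₀ + (R/R₀ − 1)/α
T = 20 + (1290/1020 − 1)/0.0037 = 20 + (0.2647)/0.0037 = 91.5 °C

91.5 °C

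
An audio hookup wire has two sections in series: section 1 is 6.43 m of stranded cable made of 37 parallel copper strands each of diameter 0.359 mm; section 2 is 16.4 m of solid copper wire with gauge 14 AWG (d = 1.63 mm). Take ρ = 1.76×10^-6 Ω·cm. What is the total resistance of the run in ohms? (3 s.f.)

ρ = 1.76×10^-6 Ω·cm = 1.76×10^-8 Ω·m
Section 1: A_strand = π(1.7950e-04)² = 1.012e-07 m²; R₁ = ρL/(N·A_s) = (1.76×10^-8)(6.43)/(37×1.012e-07) = 0.03022 Ω
Section 2: A = π(1.63/2 mm)² = π(8.1500e-04 m)² = 2.087e-06 m²
R₂ = (1.76×10^-8)(16.4)/(2.087e-06) = 0.1383 Ω
R = R₁ + R₂ = 0.169 Ω

0.169 Ω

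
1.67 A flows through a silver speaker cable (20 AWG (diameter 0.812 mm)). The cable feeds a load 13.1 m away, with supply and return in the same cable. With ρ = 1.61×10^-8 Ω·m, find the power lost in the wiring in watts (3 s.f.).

2.27 W

A = π(0.812/2 mm)² = π(4.0600e-04 m)² = 5.178e-07 m²
Total conductor length (both ways) L = 2 × 13.1 = 26.2 m
R = ρL/A = (1.61×10^-8)(26.2)/(5.178e-07) = 0.8146 Ω
P = I²R = (1.67)² × 0.8146 = 2.27 W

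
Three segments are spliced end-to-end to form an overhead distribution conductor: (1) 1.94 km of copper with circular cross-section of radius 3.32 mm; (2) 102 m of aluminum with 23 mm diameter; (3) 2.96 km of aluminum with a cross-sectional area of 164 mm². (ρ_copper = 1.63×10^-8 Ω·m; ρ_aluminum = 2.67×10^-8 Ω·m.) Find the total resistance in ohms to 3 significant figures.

Seg 1: A = πr² = π(3.3200e-03 m)² = 3.463e-05 m²
R_1 = (1.63×10^-8)(1940)/(3.463e-05) = 0.9132 Ω
Seg 2: A = π(d/2)² = π(1.1500e-02 m)² = 4.155e-04 m²
R_2 = (2.67×10^-8)(102)/(4.155e-04) = 0.006555 Ω
Seg 3: A = 164 mm² = 1.640e-04 m²
R_3 = (2.67×10^-8)(2960)/(1.640e-04) = 0.4819 Ω
R_total = R_1 + R_2 + R_3 = 1.40 Ω

1.40 Ω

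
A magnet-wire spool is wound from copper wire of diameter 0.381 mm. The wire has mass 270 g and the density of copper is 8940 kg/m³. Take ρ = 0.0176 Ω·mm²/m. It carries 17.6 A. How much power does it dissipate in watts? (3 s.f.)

12700 W

ρ = 0.0176 Ω·mm²/m = 1.76×10^-8 Ω·m
A = π(d/2)² = π(1.9050e-04 m)² = 1.1401e-07 m²
L = m/(density·A) = 0.27/(8940×1.1401e-07) = 264.9 m
R = ρL/A = (1.76×10^-8)(264.9)/(1.1401e-07) = 40.89 Ω
P = I²R = (17.6)² × 40.89 = 12700 W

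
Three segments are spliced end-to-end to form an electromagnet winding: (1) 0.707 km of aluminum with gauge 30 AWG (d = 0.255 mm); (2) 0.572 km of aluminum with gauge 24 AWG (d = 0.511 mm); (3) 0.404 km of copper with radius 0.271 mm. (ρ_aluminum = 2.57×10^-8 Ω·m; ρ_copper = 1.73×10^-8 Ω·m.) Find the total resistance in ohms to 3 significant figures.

458 Ω

Seg 1: A = π(0.255/2 mm)² = π(1.2750e-04 m)² = 5.107e-08 m²
R_1 = (2.57×10^-8)(707)/(5.107e-08) = 355.8 Ω
Seg 2: A = π(0.511/2 mm)² = π(2.5550e-04 m)² = 2.051e-07 m²
R_2 = (2.57×10^-8)(572)/(2.051e-07) = 71.68 Ω
Seg 3: A = πr² = π(2.7100e-04 m)² = 2.307e-07 m²
R_3 = (1.73×10^-8)(404)/(2.307e-07) = 30.29 Ω
R_total = R_1 + R_2 + R_3 = 458 Ω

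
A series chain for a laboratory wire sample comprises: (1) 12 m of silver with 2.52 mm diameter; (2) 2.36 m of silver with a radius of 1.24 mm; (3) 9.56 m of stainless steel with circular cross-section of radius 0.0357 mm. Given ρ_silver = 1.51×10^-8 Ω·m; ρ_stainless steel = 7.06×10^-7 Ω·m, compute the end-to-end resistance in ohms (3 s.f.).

Seg 1: A = π(d/2)² = π(1.2600e-03 m)² = 4.988e-06 m²
R_1 = (1.51×10^-8)(12)/(4.988e-06) = 0.03633 Ω
Seg 2: A = πr² = π(1.2400e-03 m)² = 4.831e-06 m²
R_2 = (1.51×10^-8)(2.36)/(4.831e-06) = 0.007377 Ω
Seg 3: A = πr² = π(3.5700e-05 m)² = 4.004e-09 m²
R_3 = (7.06×10^-7)(9.56)/(4.004e-09) = 1686 Ω
R_total = R_1 + R_2 + R_3 = 1690 Ω

1690 Ω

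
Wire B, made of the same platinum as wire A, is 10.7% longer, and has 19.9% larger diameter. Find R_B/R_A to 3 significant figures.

0.770

R ∝ L/d², so R_B/R_A = (1 + 10.7/100) × (1 + 19.9/100)⁻²
= 1.107 × 0.6956 = 0.770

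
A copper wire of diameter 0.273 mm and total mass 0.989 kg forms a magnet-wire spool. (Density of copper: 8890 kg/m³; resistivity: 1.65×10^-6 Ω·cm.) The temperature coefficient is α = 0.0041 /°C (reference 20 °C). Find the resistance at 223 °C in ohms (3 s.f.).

ρ = 1.65×10^-6 Ω·cm = 1.65×10^-8 Ω·m
A = π(d/2)² = π(1.3650e-04 m)² = 5.8535e-08 m²
L = m/(density·A) = 0.989/(8890×5.8535e-08) = 1901 m
R = ρL/A = (1.65×10^-8)(1901)/(5.8535e-08) = 535.7 Ω
R(223 °C) = 535.7 × (1 + 0.0041×203) = 982 Ω

982 Ω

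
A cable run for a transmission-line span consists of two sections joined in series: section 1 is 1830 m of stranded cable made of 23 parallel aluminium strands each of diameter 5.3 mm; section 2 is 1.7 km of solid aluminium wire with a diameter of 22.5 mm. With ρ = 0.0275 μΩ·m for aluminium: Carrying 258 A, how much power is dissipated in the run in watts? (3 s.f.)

ρ = 0.0275 μΩ·m = 2.75×10^-8 Ω·m
Section 1: A_strand = π(2.6500e-03)² = 2.206e-05 m²; R₁ = ρL/(N·A_s) = (2.75×10^-8)(1830)/(23×2.206e-05) = 0.09918 Ω
Section 2: A = π(d/2)² = π(1.1250e-02 m)² = 3.976e-04 m²
R₂ = (2.75×10^-8)(1700)/(3.976e-04) = 0.1176 Ω
R = R₁ + R₂ = 0.2168 Ω
P = I²R = (258)² × 0.2168 = 14400 W

14400 W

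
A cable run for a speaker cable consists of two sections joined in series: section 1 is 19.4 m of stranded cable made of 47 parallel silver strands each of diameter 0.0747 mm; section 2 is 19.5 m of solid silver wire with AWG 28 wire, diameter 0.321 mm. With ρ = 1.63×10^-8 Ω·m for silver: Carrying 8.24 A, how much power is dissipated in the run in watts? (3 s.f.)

Section 1: A_strand = π(3.7350e-05)² = 4.383e-09 m²; R₁ = ρL/(N·A_s) = (1.63×10^-8)(19.4)/(47×4.383e-09) = 1.535 Ω
Section 2: A = π(0.321/2 mm)² = π(1.6050e-04 m)² = 8.093e-08 m²
R₂ = (1.63×10^-8)(19.5)/(8.093e-08) = 3.928 Ω
R = R₁ + R₂ = 5.463 Ω
P = I²R = (8.24)² × 5.463 = 371 W

371 W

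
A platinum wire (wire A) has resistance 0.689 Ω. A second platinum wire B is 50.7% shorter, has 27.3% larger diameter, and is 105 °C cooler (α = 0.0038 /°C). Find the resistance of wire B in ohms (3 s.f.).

0.126 Ω

R ∝ ρL/d² with ρ ∝ (1+αΔT), so R_B/R_A = (1 − 50.7/100) × (1 + 27.3/100)⁻² × (1 − 0.0038×105)
= 0.493 × 0.6171 × 0.601 = 0.1828
R_B = 0.1828 × 0.689 = 0.126 Ω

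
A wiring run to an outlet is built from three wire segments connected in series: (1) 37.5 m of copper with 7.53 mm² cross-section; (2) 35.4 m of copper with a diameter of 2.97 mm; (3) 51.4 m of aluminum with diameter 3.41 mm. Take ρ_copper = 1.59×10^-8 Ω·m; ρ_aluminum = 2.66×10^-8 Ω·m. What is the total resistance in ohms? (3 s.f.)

0.310 Ω

Seg 1: A = 7.53 mm² = 7.530e-06 m²
R_1 = (1.59×10^-8)(37.5)/(7.530e-06) = 0.07918 Ω
Seg 2: A = π(d/2)² = π(1.4850e-03 m)² = 6.928e-06 m²
R_2 = (1.59×10^-8)(35.4)/(6.928e-06) = 0.08125 Ω
Seg 3: A = π(d/2)² = π(1.7050e-03 m)² = 9.133e-06 m²
R_3 = (2.66×10^-8)(51.4)/(9.133e-06) = 0.1497 Ω
R_total = R_1 + R_2 + R_3 = 0.310 Ω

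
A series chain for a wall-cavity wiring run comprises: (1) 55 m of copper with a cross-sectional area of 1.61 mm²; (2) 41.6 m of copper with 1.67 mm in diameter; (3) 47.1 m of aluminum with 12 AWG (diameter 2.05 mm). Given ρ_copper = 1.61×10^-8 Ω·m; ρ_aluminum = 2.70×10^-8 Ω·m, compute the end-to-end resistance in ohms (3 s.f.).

1.24 Ω

Seg 1: A = 1.61 mm² = 1.610e-06 m²
R_1 = (1.61×10^-8)(55)/(1.610e-06) = 0.55 Ω
Seg 2: A = π(d/2)² = π(8.3500e-04 m)² = 2.190e-06 m²
R_2 = (1.61×10^-8)(41.6)/(2.190e-06) = 0.3058 Ω
Seg 3: A = π(2.05/2 mm)² = π(1.0250e-03 m)² = 3.301e-06 m²
R_3 = (2.70×10^-8)(47.1)/(3.301e-06) = 0.3853 Ω
R_total = R_1 + R_2 + R_3 = 1.24 Ω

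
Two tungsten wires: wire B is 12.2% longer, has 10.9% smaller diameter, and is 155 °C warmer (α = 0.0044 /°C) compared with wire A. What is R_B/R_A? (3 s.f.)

R ∝ ρL/d² with ρ ∝ (1+αΔT), so R_B/R_A = (1 + 12.2/100) × (1 − 10.9/100)⁻² × (1 + 0.0044×155)
= 1.122 × 1.26 × 1.682 = 2.38

2.38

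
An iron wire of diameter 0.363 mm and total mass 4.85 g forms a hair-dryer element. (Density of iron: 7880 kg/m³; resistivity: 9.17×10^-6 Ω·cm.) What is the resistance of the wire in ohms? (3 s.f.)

5.27 Ω

ρ = 9.17×10^-6 Ω·cm = 9.17×10^-8 Ω·m
A = π(d/2)² = π(1.8150e-04 m)² = 1.0349e-07 m²
L = m/(density·A) = 0.00485/(7880×1.0349e-07) = 5.947 m
R = ρL/A = (9.17×10^-8)(5.947)/(1.0349e-07) = 5.27 Ω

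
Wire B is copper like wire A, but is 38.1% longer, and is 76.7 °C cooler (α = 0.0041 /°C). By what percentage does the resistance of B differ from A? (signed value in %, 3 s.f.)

-5.33%

R ∝ ρL/d² with ρ ∝ (1+αΔT), so R_B/R_A = (1 + 38.1/100) × (1 − 0.0041×76.7)
= 1.381 × 0.6855 = 0.9467
(R_B − R_A)/R_A = 0.9467 − 1 = -5.33%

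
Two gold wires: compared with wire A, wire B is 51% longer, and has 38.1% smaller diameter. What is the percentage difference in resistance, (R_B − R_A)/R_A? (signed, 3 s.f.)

R ∝ L/d², so R_B/R_A = (1 + 51/100) × (1 − 38.1/100)⁻²
= 1.51 × 2.61 = 3.941
(R_B − R_A)/R_A = 3.941 − 1 = 294%

294%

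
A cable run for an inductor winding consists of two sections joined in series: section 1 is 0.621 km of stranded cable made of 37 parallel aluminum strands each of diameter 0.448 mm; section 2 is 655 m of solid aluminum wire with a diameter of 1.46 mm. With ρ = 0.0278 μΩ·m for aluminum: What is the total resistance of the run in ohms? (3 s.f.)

ρ = 0.0278 μΩ·m = 2.78×10^-8 Ω·m
Section 1: A_strand = π(2.2400e-04)² = 1.576e-07 m²; R₁ = ρL/(N·A_s) = (2.78×10^-8)(621)/(37×1.576e-07) = 2.96 Ω
Section 2: A = π(d/2)² = π(7.3000e-04 m)² = 1.674e-06 m²
R₂ = (2.78×10^-8)(655)/(1.674e-06) = 10.88 Ω
R = R₁ + R₂ = 13.8 Ω

13.8 Ω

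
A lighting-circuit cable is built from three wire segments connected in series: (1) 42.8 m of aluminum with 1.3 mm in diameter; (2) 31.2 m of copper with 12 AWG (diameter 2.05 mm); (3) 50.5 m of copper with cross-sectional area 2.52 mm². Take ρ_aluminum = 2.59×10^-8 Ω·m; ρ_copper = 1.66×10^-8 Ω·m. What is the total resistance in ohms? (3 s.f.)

1.32 Ω

Seg 1: A = π(d/2)² = π(6.5000e-04 m)² = 1.327e-06 m²
R_1 = (2.59×10^-8)(42.8)/(1.327e-06) = 0.8352 Ω
Seg 2: A = π(2.05/2 mm)² = π(1.0250e-03 m)² = 3.301e-06 m²
R_2 = (1.66×10^-8)(31.2)/(3.301e-06) = 0.1569 Ω
Seg 3: A = 2.52 mm² = 2.520e-06 m²
R_3 = (1.66×10^-8)(50.5)/(2.520e-06) = 0.3327 Ω
R_total = R_1 + R_2 + R_3 = 1.32 Ω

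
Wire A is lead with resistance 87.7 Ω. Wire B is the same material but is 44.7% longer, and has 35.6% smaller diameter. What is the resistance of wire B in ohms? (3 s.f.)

R ∝ L/d², so R_B/R_A = (1 + 44.7/100) × (1 − 35.6/100)⁻²
= 1.447 × 2.411 = 3.489
R_B = 3.489 × 87.7 = 306 Ω

306 Ω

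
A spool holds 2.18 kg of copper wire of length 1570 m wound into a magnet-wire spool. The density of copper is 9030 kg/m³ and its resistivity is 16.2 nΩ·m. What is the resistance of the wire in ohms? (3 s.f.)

165 Ω

ρ = 16.2 nΩ·m = 1.62×10^-8 Ω·m
A = m/(density·L) = 2.18/(9030×1570) = 1.5377e-07 m²
R = ρL/A = (1.62×10^-8)(1570)/(1.5377e-07) = 165 Ω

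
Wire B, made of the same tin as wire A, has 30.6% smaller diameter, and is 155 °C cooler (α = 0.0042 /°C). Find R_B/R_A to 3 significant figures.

0.725

R ∝ ρL/d² with ρ ∝ (1+αΔT), so R_B/R_A = (1 − 30.6/100)⁻² × (1 − 0.0042×155)
= 2.076 × 0.349 = 0.725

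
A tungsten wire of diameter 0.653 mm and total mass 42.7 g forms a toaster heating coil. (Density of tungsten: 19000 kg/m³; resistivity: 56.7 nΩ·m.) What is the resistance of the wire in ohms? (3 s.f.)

ρ = 56.7 nΩ·m = 5.67×10^-8 Ω·m
A = π(d/2)² = π(3.2650e-04 m)² = 3.3490e-07 m²
L = m/(density·A) = 0.0427/(19000×3.3490e-07) = 6.711 m
R = ρL/A = (5.67×10^-8)(6.711)/(3.3490e-07) = 1.14 Ω

1.14 Ω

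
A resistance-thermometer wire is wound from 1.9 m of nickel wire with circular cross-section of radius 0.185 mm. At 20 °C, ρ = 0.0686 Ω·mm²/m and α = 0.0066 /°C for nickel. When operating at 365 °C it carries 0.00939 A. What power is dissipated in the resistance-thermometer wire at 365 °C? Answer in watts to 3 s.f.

ρ = 0.0686 Ω·mm²/m = 6.86×10^-8 Ω·m
A = πr² = π(1.8500e-04 m)² = 1.075e-07 m²
R₍20₎ = ρL/A = (6.86×10^-8)(1.9)/(1.075e-07) = 1.212 Ω
R₍365₎ = R₍20₎(1 + αΔT) = 1.212 × (1 + 0.0066×345) = 3.972 Ω
P = I²R = (0.00939)² × 3.972 = 3.50×10^-4 W

3.50×10^-4 W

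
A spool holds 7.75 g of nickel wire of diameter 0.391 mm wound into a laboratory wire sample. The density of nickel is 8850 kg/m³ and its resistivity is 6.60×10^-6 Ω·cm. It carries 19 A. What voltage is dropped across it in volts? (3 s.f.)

ρ = 6.60×10^-6 Ω·cm = 6.60×10^-8 Ω·m
A = π(d/2)² = π(1.9550e-04 m)² = 1.2007e-07 m²
L = m/(density·A) = 0.00775/(8850×1.2007e-07) = 7.293 m
R = ρL/A = (6.60×10^-8)(7.293)/(1.2007e-07) = 4.009 Ω
V = IR = 19 × 4.009 = 76.2 V

76.2 V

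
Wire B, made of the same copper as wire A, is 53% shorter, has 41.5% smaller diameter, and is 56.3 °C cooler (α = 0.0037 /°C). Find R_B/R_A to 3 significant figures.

1.09

R ∝ ρL/d² with ρ ∝ (1+αΔT), so R_B/R_A = (1 − 53/100) × (1 − 41.5/100)⁻² × (1 − 0.0037×56.3)
= 0.47 × 2.922 × 0.7917 = 1.09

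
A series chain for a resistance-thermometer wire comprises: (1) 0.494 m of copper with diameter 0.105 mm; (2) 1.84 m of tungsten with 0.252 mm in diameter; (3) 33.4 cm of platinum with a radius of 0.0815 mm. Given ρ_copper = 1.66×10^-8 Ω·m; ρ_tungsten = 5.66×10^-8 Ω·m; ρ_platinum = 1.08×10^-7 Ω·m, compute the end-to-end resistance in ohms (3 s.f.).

Seg 1: A = π(d/2)² = π(5.2500e-05 m)² = 8.659e-09 m²
R_1 = (1.66×10^-8)(0.494)/(8.659e-09) = 0.947 Ω
Seg 2: A = π(d/2)² = π(1.2600e-04 m)² = 4.988e-08 m²
R_2 = (5.66×10^-8)(1.84)/(4.988e-08) = 2.088 Ω
Seg 3: A = πr² = π(8.1500e-05 m)² = 2.087e-08 m²
R_3 = (1.08×10^-7)(0.334)/(2.087e-08) = 1.729 Ω
R_total = R_1 + R_2 + R_3 = 4.76 Ω

4.76 Ω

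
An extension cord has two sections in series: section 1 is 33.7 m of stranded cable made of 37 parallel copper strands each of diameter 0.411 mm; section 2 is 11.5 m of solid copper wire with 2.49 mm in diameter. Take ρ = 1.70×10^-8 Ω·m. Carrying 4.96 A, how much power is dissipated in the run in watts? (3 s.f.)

Section 1: A_strand = π(2.0550e-04)² = 1.327e-07 m²; R₁ = ρL/(N·A_s) = (1.70×10^-8)(33.7)/(37×1.327e-07) = 0.1167 Ω
Section 2: A = π(d/2)² = π(1.2450e-03 m)² = 4.870e-06 m²
R₂ = (1.70×10^-8)(11.5)/(4.870e-06) = 0.04015 Ω
R = R₁ + R₂ = 0.1569 Ω
P = I²R = (4.96)² × 0.1569 = 3.86 W

3.86 W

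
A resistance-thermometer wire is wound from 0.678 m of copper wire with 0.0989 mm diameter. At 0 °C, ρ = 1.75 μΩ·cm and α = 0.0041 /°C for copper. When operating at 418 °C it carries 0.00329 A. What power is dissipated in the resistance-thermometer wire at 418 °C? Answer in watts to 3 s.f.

ρ = 1.75 μΩ·cm = 1.75×10^-8 Ω·m
A = π(d/2)² = π(4.9450e-05 m)² = 7.682e-09 m²
R₍0₎ = ρL/A = (1.75×10^-8)(0.678)/(7.682e-09) = 1.544 Ω
R₍418₎ = R₍0₎(1 + αΔT) = 1.544 × (1 + 0.0041×418) = 4.191 Ω
P = I²R = (0.00329)² × 4.191 = 4.54×10^-5 W

4.54×10^-5 W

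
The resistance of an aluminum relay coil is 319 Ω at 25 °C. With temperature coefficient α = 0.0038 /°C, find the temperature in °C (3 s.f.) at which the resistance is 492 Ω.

R = R₀(1 + α(T − T₀)) ⇒ T = T₀ + (R/R₀ − 1)/α
T = 25 + (492/319 − 1)/0.0038 = 25 + (0.5423)/0.0038 = 168 °C

168 °C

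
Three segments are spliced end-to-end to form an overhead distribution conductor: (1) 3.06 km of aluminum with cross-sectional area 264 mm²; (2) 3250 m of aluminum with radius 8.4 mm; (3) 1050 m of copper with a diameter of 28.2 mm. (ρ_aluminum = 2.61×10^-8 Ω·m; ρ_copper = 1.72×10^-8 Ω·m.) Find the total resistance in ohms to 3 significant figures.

0.714 Ω

Seg 1: A = 264 mm² = 2.640e-04 m²
R_1 = (2.61×10^-8)(3060)/(2.640e-04) = 0.3025 Ω
Seg 2: A = πr² = π(8.4000e-03 m)² = 2.217e-04 m²
R_2 = (2.61×10^-8)(3250)/(2.217e-04) = 0.3827 Ω
Seg 3: A = π(d/2)² = π(1.4100e-02 m)² = 6.246e-04 m²
R_3 = (1.72×10^-8)(1050)/(6.246e-04) = 0.02892 Ω
R_total = R_1 + R_2 + R_3 = 0.714 Ω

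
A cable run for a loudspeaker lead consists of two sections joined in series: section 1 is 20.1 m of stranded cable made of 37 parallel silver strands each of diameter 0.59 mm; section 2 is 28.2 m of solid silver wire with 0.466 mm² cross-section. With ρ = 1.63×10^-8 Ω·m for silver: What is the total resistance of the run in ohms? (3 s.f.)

1.02 Ω

Section 1: A_strand = π(2.9500e-04)² = 2.734e-07 m²; R₁ = ρL/(N·A_s) = (1.63×10^-8)(20.1)/(37×2.734e-07) = 0.03239 Ω
Section 2: A = 0.466 mm² = 4.660e-07 m²
R₂ = (1.63×10^-8)(28.2)/(4.660e-07) = 0.9864 Ω
R = R₁ + R₂ = 1.02 Ω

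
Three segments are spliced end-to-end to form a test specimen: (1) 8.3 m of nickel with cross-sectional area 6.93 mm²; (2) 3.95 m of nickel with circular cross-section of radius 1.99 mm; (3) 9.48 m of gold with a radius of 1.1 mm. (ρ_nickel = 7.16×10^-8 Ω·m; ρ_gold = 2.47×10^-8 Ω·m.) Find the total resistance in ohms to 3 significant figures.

0.170 Ω

Seg 1: A = 6.93 mm² = 6.930e-06 m²
R_1 = (7.16×10^-8)(8.3)/(6.930e-06) = 0.08575 Ω
Seg 2: A = πr² = π(1.9900e-03 m)² = 1.244e-05 m²
R_2 = (7.16×10^-8)(3.95)/(1.244e-05) = 0.02273 Ω
Seg 3: A = πr² = π(1.1000e-03 m)² = 3.801e-06 m²
R_3 = (2.47×10^-8)(9.48)/(3.801e-06) = 0.0616 Ω
R_total = R_1 + R_2 + R_3 = 0.170 Ω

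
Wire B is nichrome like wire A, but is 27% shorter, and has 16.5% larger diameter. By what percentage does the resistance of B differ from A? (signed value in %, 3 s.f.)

-46.2%

R ∝ L/d², so R_B/R_A = (1 − 27/100) × (1 + 16.5/100)⁻²
= 0.73 × 0.7368 = 0.5379
(R_B − R_A)/R_A = 0.5379 − 1 = -46.2%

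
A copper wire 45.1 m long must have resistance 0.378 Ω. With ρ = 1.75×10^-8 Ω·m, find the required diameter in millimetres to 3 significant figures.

A = ρL/R = (1.75×10^-8)(45.1)/(0.378) = 2.088e-06 m²
d = 2√(A/π) = 1.630e-03 m = 1.63 mm

1.63 mm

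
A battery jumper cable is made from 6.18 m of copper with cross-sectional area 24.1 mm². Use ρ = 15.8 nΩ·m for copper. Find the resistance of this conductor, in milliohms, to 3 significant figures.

4.05 mΩ

ρ = 15.8 nΩ·m = 1.58×10^-8 Ω·m
A = 24.1 mm² = 2.410e-05 m²
R = ρL/A = (1.58×10^-8)(6.18 m)/(2.410e-05 m²) = 4.05 mΩ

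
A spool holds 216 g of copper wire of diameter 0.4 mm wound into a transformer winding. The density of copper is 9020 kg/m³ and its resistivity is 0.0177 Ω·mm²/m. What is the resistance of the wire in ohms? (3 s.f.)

ρ = 0.0177 Ω·mm²/m = 1.77×10^-8 Ω·m
A = π(d/2)² = π(2.0000e-04 m)² = 1.2566e-07 m²
L = m/(density·A) = 0.216/(9020×1.2566e-07) = 190.6 m
R = ρL/A = (1.77×10^-8)(190.6)/(1.2566e-07) = 26.8 Ω

26.8 Ω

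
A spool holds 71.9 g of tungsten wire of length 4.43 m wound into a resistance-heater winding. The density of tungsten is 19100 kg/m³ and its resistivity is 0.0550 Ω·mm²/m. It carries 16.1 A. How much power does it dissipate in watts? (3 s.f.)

ρ = 0.0550 Ω·mm²/m = 5.50×10^-8 Ω·m
A = m/(density·L) = 0.0719/(19100×4.43) = 8.4975e-07 m²
R = ρL/A = (5.50×10^-8)(4.43)/(8.4975e-07) = 0.2867 Ω
P = I²R = (16.1)² × 0.2867 = 74.3 W

74.3 W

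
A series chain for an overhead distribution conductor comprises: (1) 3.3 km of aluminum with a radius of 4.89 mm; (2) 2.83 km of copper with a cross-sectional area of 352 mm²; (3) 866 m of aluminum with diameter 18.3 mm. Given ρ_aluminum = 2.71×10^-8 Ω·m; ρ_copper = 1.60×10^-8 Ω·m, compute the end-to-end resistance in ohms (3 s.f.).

Seg 1: A = πr² = π(4.8900e-03 m)² = 7.512e-05 m²
R_1 = (2.71×10^-8)(3300)/(7.512e-05) = 1.19 Ω
Seg 2: A = 352 mm² = 3.520e-04 m²
R_2 = (1.60×10^-8)(2830)/(3.520e-04) = 0.1286 Ω
Seg 3: A = π(d/2)² = π(9.1500e-03 m)² = 2.630e-04 m²
R_3 = (2.71×10^-8)(866)/(2.630e-04) = 0.08923 Ω
R_total = R_1 + R_2 + R_3 = 1.41 Ω

1.41 Ω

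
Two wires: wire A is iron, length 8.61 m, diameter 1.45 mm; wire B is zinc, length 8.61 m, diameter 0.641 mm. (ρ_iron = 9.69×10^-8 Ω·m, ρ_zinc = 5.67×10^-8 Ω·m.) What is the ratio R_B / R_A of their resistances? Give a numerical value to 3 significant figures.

R ∝ ρL/d², so R_B/R_A = (ρ_B/ρ_A) × (d_A/d_B)²
= (5.67×10^-8/9.69×10^-8) × (1.45/0.641)² = 2.99

2.99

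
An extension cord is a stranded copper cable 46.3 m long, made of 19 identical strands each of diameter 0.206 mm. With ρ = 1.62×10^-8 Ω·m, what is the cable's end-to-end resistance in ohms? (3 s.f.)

1.18 Ω

A_strand = π(1.0300e-04 m)² = 3.333e-08 m²
R_strand = ρL/A = (1.62×10^-8)(46.3)/(3.333e-08) = 22.5 Ω
R_total = R_strand/N = 22.5/19 = 1.18 Ω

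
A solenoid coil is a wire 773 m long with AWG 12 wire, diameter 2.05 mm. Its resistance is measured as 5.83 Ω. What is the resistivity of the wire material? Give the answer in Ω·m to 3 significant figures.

2.49×10^-8 Ω·m

A = π(2.05/2 mm)² = π(1.0250e-03 m)² = 3.301e-06 m²
ρ = RA/L = (5.83)(3.301e-06)/(773) = 2.49×10^-8 Ω·m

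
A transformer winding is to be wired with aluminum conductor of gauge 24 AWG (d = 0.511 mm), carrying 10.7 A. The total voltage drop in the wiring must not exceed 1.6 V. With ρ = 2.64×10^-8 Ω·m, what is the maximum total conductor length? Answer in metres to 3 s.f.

A = π(0.511/2 mm)² = π(2.5550e-04 m)² = 2.051e-07 m²
L_max = V_max·A/(1·ρI) = (1.6)(2.051e-07)/(2.64×10^-8×10.7) = 1.16 m

1.16 m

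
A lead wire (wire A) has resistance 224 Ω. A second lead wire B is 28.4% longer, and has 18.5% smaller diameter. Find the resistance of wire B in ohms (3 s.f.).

R ∝ L/d², so R_B/R_A = (1 + 28.4/100) × (1 − 18.5/100)⁻²
= 1.284 × 1.506 = 1.933
R_B = 1.933 × 224 = 433 Ω

433 Ω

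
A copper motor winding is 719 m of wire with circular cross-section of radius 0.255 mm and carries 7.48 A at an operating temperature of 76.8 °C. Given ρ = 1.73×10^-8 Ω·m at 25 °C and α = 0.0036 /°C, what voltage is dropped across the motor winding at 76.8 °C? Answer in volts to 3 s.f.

540 V

A = πr² = π(2.5500e-04 m)² = 2.043e-07 m²
R₍25₎ = ρL/A = (1.73×10^-8)(719)/(2.043e-07) = 60.89 Ω
R₍76.8₎ = R₍25₎(1 + αΔT) = 60.89 × (1 + 0.0036×51.8) = 72.24 Ω
V = IR = 7.48 × 72.24 = 540 V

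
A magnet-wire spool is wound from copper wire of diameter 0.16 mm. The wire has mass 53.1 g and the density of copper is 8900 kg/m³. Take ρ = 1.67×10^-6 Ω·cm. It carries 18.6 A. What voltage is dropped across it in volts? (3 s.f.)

ρ = 1.67×10^-6 Ω·cm = 1.67×10^-8 Ω·m
A = π(d/2)² = π(8.0000e-05 m)² = 2.0106e-08 m²
L = m/(density·A) = 0.0531/(8900×2.0106e-08) = 296.7 m
R = ρL/A = (1.67×10^-8)(296.7)/(2.0106e-08) = 246.5 Ω
V = IR = 18.6 × 246.5 = 4580 V

4580 V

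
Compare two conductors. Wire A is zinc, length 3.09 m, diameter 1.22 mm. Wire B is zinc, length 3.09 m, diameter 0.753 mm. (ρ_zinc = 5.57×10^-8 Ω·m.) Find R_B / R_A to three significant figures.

R ∝ ρL/d², so R_B/R_A = (d_A/d_B)²
= (1.22/0.753)² = 2.63

2.63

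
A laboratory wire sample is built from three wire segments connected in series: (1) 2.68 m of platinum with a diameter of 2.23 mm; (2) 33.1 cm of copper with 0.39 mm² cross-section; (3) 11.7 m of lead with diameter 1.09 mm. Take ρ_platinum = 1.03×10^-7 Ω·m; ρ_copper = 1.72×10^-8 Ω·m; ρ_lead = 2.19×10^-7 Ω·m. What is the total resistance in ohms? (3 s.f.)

2.83 Ω

Seg 1: A = π(d/2)² = π(1.1150e-03 m)² = 3.906e-06 m²
R_1 = (1.03×10^-7)(2.68)/(3.906e-06) = 0.07068 Ω
Seg 2: A = 0.39 mm² = 3.900e-07 m²
R_2 = (1.72×10^-8)(0.331)/(3.900e-07) = 0.0146 Ω
Seg 3: A = π(d/2)² = π(5.4500e-04 m)² = 9.331e-07 m²
R_3 = (2.19×10^-7)(11.7)/(9.331e-07) = 2.746 Ω
R_total = R_1 + R_2 + R_3 = 2.83 Ω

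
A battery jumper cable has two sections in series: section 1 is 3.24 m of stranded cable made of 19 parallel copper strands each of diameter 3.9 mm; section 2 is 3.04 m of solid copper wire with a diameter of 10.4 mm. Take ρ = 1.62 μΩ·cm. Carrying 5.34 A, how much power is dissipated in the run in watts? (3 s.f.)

ρ = 1.62 μΩ·cm = 1.62×10^-8 Ω·m
Section 1: A_strand = π(1.9500e-03)² = 1.195e-05 m²; R₁ = ρL/(N·A_s) = (1.62×10^-8)(3.24)/(19×1.195e-05) = 2.313×10^-4 Ω
Section 2: A = π(d/2)² = π(5.2000e-03 m)² = 8.495e-05 m²
R₂ = (1.62×10^-8)(3.04)/(8.495e-05) = 5.797×10^-4 Ω
R = R₁ + R₂ = 8.110×10^-4 Ω
P = I²R = (5.34)² × 8.110×10^-4 = 0.0231 W

0.0231 W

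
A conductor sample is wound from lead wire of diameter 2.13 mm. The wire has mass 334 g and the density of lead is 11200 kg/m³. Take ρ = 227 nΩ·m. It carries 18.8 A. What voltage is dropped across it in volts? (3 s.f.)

10.0 V

ρ = 227 nΩ·m = 2.27×10^-7 Ω·m
A = π(d/2)² = π(1.0650e-03 m)² = 3.5633e-06 m²
L = m/(density·A) = 0.334/(11200×3.5633e-06) = 8.369 m
R = ρL/A = (2.27×10^-7)(8.369)/(3.5633e-06) = 0.5332 Ω
V = IR = 18.8 × 0.5332 = 10.0 V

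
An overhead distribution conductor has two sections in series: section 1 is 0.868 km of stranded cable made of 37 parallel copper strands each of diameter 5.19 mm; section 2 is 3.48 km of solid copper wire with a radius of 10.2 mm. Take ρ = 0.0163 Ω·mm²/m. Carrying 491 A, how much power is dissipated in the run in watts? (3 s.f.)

ρ = 0.0163 Ω·mm²/m = 1.63×10^-8 Ω·m
Section 1: A_strand = π(2.5950e-03)² = 2.116e-05 m²; R₁ = ρL/(N·A_s) = (1.63×10^-8)(868)/(37×2.116e-05) = 0.01808 Ω
Section 2: A = πr² = π(1.0200e-02 m)² = 3.269e-04 m²
R₂ = (1.63×10^-8)(3480)/(3.269e-04) = 0.1735 Ω
R = R₁ + R₂ = 0.1916 Ω
P = I²R = (491)² × 0.1916 = 46200 W

46200 W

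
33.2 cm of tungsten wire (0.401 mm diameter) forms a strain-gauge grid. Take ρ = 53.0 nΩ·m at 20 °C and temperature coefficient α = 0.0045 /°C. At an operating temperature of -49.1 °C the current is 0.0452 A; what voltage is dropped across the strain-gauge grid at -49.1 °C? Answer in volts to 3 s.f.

ρ = 53.0 nΩ·m = 5.30×10^-8 Ω·m
A = π(d/2)² = π(2.0050e-04 m)² = 1.263e-07 m²
R₍20₎ = ρL/A = (5.30×10^-8)(0.332)/(1.263e-07) = 0.1393 Ω
R₍-49.1₎ = R₍20₎(1 + αΔT) = 0.1393 × (1 + 0.0045×-69.1) = 0.096 Ω
V = IR = 0.0452 × 0.096 = 0.00434 V

0.00434 V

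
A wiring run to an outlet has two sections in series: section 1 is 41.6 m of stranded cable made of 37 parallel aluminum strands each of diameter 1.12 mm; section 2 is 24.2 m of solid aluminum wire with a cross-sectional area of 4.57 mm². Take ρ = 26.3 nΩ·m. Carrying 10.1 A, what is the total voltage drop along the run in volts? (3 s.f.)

1.71 V

ρ = 26.3 nΩ·m = 2.63×10^-8 Ω·m
Section 1: A_strand = π(5.6000e-04)² = 9.852e-07 m²; R₁ = ρL/(N·A_s) = (2.63×10^-8)(41.6)/(37×9.852e-07) = 0.03001 Ω
Section 2: A = 4.57 mm² = 4.570e-06 m²
R₂ = (2.63×10^-8)(24.2)/(4.570e-06) = 0.1393 Ω
R = R₁ + R₂ = 0.1693 Ω
V = IR = 10.1 × 0.1693 = 1.71 V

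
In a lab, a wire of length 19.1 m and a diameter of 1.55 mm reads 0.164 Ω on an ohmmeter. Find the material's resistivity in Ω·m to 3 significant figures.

A = π(d/2)² = π(7.7500e-04 m)² = 1.887e-06 m²
ρ = RA/L = (0.164)(1.887e-06)/(19.1) = 1.62×10^-8 Ω·m

1.62×10^-8 Ω·m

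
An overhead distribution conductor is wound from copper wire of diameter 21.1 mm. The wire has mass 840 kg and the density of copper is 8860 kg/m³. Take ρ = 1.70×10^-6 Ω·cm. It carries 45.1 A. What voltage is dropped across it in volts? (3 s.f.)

0.595 V

ρ = 1.70×10^-6 Ω·cm = 1.70×10^-8 Ω·m
A = π(d/2)² = π(1.0550e-02 m)² = 3.4967e-04 m²
L = m/(density·A) = 840/(8860×3.4967e-04) = 271.1 m
R = ρL/A = (1.70×10^-8)(271.1)/(3.4967e-04) = 0.01318 Ω
V = IR = 45.1 × 0.01318 = 0.595 V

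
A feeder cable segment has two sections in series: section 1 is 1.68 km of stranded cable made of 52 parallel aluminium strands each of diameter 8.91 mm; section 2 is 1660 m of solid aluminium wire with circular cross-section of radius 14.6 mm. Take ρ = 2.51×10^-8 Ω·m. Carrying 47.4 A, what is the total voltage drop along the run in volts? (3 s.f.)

3.57 V

Section 1: A_strand = π(4.4550e-03)² = 6.235e-05 m²; R₁ = ρL/(N·A_s) = (2.51×10^-8)(1680)/(52×6.235e-05) = 0.01301 Ω
Section 2: A = πr² = π(1.4600e-02 m)² = 6.697e-04 m²
R₂ = (2.51×10^-8)(1660)/(6.697e-04) = 0.06222 Ω
R = R₁ + R₂ = 0.07523 Ω
V = IR = 47.4 × 0.07523 = 3.57 V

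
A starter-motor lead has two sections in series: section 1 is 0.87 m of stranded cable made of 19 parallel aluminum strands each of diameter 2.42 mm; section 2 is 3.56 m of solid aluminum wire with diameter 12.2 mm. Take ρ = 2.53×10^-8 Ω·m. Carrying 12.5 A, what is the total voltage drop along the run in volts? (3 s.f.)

Section 1: A_strand = π(1.2100e-03)² = 4.600e-06 m²; R₁ = ρL/(N·A_s) = (2.53×10^-8)(0.87)/(19×4.600e-06) = 2.519×10^-4 Ω
Section 2: A = π(d/2)² = π(6.1000e-03 m)² = 1.169e-04 m²
R₂ = (2.53×10^-8)(3.56)/(1.169e-04) = 7.705×10^-4 Ω
R = R₁ + R₂ = 0.001022 Ω
V = IR = 12.5 × 0.001022 = 0.0128 V

0.0128 V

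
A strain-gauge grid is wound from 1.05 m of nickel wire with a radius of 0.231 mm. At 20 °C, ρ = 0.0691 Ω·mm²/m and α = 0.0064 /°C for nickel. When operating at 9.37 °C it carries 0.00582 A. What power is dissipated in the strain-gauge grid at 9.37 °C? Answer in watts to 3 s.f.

1.37×10^-5 W

ρ = 0.0691 Ω·mm²/m = 6.91×10^-8 Ω·m
A = πr² = π(2.3100e-04 m)² = 1.676e-07 m²
R₍20₎ = ρL/A = (6.91×10^-8)(1.05)/(1.676e-07) = 0.4328 Ω
R₍9.37₎ = R₍20₎(1 + αΔT) = 0.4328 × (1 + 0.0064×-10.6) = 0.4034 Ω
P = I²R = (0.00582)² × 0.4034 = 1.37×10^-5 W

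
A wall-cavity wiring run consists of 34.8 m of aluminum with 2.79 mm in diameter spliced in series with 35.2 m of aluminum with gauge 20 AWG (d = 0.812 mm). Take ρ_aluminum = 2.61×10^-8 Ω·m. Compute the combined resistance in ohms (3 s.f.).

Segment 1: A = π(d/2)² = π(1.3950e-03 m)² = 6.114e-06 m²
R₁ = ρL/A = (2.61×10^-8)(34.8)/(6.114e-06) = 0.1486 Ω
Segment 2: A = π(0.812/2 mm)² = π(4.0600e-04 m)² = 5.178e-07 m²
R₂ = (2.61×10^-8)(35.2)/(5.178e-07) = 1.774 Ω
R = R₁ + R₂ = 1.92 Ω

1.92 Ω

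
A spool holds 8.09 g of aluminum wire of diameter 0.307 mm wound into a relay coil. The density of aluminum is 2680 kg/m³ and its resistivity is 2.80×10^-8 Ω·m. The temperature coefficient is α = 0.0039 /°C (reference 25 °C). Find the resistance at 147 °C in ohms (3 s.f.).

A = π(d/2)² = π(1.5350e-04 m)² = 7.4023e-08 m²
L = m/(density·A) = 0.00809/(2680×7.4023e-08) = 40.78 m
R = ρL/A = (2.80×10^-8)(40.78)/(7.4023e-08) = 15.43 Ω
R(147 °C) = 15.43 × (1 + 0.0039×122) = 22.8 Ω

22.8 Ω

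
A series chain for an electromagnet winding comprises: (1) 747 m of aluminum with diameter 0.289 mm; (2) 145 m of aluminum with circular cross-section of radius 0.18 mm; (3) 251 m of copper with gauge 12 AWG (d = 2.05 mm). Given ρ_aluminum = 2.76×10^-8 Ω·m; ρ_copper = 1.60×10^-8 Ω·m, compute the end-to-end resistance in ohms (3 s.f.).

355 Ω

Seg 1: A = π(d/2)² = π(1.4450e-04 m)² = 6.560e-08 m²
R_1 = (2.76×10^-8)(747)/(6.560e-08) = 314.3 Ω
Seg 2: A = πr² = π(1.8000e-04 m)² = 1.018e-07 m²
R_2 = (2.76×10^-8)(145)/(1.018e-07) = 39.32 Ω
Seg 3: A = π(2.05/2 mm)² = π(1.0250e-03 m)² = 3.301e-06 m²
R_3 = (1.60×10^-8)(251)/(3.301e-06) = 1.217 Ω
R_total = R_1 + R_2 + R_3 = 355 Ω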